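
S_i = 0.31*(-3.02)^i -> [0.31, -0.94, 2.83, -8.54, 25.79]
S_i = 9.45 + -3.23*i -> [9.45, 6.22, 2.99, -0.24, -3.47]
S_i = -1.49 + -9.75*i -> [-1.49, -11.24, -20.99, -30.74, -40.49]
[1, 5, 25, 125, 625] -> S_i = 1*5^i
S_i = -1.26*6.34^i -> [-1.26, -7.99, -50.65, -321.1, -2035.76]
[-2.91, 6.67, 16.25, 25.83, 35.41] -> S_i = -2.91 + 9.58*i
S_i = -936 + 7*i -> [-936, -929, -922, -915, -908]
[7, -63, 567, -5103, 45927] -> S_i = 7*-9^i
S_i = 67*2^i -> [67, 134, 268, 536, 1072]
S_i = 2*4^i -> [2, 8, 32, 128, 512]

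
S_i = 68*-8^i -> [68, -544, 4352, -34816, 278528]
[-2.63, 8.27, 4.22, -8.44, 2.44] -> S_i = Random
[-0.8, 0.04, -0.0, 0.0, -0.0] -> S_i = -0.80*(-0.05)^i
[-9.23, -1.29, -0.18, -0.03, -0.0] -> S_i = -9.23*0.14^i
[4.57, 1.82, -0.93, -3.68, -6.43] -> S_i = 4.57 + -2.75*i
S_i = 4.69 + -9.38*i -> [4.69, -4.69, -14.07, -23.45, -32.83]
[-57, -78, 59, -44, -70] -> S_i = Random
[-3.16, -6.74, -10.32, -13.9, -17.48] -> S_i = -3.16 + -3.58*i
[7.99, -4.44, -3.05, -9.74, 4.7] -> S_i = Random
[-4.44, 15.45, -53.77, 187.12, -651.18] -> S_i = -4.44*(-3.48)^i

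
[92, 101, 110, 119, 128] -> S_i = 92 + 9*i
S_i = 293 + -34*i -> [293, 259, 225, 191, 157]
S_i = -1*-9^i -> [-1, 9, -81, 729, -6561]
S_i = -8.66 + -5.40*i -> [-8.66, -14.06, -19.46, -24.86, -30.26]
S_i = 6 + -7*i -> [6, -1, -8, -15, -22]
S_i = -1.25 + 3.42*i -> [-1.25, 2.17, 5.59, 9.01, 12.43]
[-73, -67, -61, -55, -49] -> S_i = -73 + 6*i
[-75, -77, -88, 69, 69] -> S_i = Random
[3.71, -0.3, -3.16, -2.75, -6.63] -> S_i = Random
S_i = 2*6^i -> [2, 12, 72, 432, 2592]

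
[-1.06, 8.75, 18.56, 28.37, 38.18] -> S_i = -1.06 + 9.81*i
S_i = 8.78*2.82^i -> [8.78, 24.76, 69.82, 196.9, 555.25]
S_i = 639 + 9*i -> [639, 648, 657, 666, 675]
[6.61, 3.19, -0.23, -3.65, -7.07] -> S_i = 6.61 + -3.42*i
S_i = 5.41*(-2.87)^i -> [5.41, -15.53, 44.56, -127.89, 367.05]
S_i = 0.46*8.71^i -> [0.46, 4.01, 34.9, 303.96, 2647.47]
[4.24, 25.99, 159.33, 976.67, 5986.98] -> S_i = 4.24*6.13^i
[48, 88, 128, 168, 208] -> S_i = 48 + 40*i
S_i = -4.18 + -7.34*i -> [-4.18, -11.52, -18.86, -26.2, -33.54]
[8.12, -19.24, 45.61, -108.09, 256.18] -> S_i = 8.12*(-2.37)^i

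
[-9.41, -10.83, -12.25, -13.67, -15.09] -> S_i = -9.41 + -1.42*i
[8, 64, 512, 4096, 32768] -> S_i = 8*8^i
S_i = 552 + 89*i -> [552, 641, 730, 819, 908]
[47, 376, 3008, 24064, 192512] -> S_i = 47*8^i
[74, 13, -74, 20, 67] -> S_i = Random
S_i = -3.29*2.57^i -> [-3.29, -8.46, -21.73, -55.85, -143.53]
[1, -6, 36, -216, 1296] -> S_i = 1*-6^i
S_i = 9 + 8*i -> [9, 17, 25, 33, 41]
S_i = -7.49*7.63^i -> [-7.49, -57.15, -436.04, -3327.02, -25385.16]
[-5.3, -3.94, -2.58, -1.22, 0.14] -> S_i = -5.30 + 1.36*i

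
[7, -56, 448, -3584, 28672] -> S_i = 7*-8^i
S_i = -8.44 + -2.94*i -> [-8.44, -11.38, -14.32, -17.26, -20.2]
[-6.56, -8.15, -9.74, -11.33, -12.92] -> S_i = -6.56 + -1.59*i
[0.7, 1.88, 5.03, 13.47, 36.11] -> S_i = 0.70*2.68^i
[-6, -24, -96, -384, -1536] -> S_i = -6*4^i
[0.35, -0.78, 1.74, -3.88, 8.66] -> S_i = 0.35*(-2.23)^i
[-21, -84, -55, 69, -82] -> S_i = Random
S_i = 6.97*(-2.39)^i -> [6.97, -16.66, 39.81, -95.15, 227.42]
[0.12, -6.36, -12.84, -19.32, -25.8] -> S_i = 0.12 + -6.48*i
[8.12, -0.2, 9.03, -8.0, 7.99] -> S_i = Random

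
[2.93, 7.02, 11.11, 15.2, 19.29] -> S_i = 2.93 + 4.09*i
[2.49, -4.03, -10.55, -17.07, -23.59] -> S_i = 2.49 + -6.52*i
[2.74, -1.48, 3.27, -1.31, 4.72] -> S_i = Random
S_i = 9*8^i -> [9, 72, 576, 4608, 36864]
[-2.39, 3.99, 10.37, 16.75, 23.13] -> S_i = -2.39 + 6.38*i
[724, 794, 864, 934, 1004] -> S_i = 724 + 70*i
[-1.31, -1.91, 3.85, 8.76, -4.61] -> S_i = Random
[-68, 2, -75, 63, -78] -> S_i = Random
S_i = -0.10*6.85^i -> [-0.1, -0.68, -4.69, -32.14, -220.17]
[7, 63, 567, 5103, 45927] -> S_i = 7*9^i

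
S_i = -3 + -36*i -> [-3, -39, -75, -111, -147]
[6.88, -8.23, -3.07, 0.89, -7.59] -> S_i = Random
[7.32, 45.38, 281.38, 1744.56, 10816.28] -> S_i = 7.32*6.20^i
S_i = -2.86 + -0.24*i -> [-2.86, -3.1, -3.34, -3.58, -3.82]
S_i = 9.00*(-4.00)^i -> [9.0, -36.0, 144.0, -576.0, 2304.0]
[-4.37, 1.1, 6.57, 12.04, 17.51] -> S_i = -4.37 + 5.47*i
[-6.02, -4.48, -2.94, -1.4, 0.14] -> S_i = -6.02 + 1.54*i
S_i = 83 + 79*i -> [83, 162, 241, 320, 399]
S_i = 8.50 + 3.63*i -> [8.5, 12.13, 15.76, 19.39, 23.02]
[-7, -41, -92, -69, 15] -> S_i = Random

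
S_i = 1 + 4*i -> [1, 5, 9, 13, 17]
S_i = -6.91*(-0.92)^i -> [-6.91, 6.36, -5.85, 5.38, -4.95]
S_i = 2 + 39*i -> [2, 41, 80, 119, 158]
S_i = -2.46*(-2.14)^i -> [-2.46, 5.26, -11.27, 24.11, -51.59]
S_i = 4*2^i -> [4, 8, 16, 32, 64]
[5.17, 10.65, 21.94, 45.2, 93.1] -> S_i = 5.17*2.06^i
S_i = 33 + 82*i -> [33, 115, 197, 279, 361]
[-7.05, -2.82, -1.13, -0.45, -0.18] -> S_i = -7.05*0.40^i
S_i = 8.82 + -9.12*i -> [8.82, -0.3, -9.42, -18.54, -27.66]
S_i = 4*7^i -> [4, 28, 196, 1372, 9604]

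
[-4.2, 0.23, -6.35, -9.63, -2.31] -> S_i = Random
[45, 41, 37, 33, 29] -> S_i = 45 + -4*i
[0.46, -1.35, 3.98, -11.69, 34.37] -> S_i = 0.46*(-2.94)^i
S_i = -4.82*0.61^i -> [-4.82, -2.94, -1.79, -1.09, -0.67]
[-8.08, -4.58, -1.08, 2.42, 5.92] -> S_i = -8.08 + 3.50*i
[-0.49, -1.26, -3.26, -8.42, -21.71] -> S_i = -0.49*2.58^i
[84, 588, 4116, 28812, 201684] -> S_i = 84*7^i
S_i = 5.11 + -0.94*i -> [5.11, 4.17, 3.23, 2.29, 1.35]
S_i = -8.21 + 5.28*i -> [-8.21, -2.93, 2.35, 7.63, 12.91]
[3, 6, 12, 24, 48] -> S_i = 3*2^i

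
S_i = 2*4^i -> [2, 8, 32, 128, 512]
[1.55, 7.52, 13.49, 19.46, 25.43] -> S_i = 1.55 + 5.97*i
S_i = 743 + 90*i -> [743, 833, 923, 1013, 1103]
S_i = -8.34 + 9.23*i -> [-8.34, 0.89, 10.12, 19.35, 28.58]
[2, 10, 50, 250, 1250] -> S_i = 2*5^i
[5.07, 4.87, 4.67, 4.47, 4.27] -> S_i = 5.07 + -0.20*i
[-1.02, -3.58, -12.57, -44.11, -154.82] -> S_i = -1.02*3.51^i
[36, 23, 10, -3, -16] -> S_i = 36 + -13*i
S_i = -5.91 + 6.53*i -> [-5.91, 0.62, 7.15, 13.68, 20.21]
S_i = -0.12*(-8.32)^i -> [-0.12, 1.0, -8.31, 69.11, -575.01]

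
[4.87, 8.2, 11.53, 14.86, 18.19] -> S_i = 4.87 + 3.33*i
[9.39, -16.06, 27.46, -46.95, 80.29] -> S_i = 9.39*(-1.71)^i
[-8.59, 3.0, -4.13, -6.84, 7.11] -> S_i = Random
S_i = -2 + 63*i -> [-2, 61, 124, 187, 250]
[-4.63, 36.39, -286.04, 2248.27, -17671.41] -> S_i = -4.63*(-7.86)^i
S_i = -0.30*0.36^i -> [-0.3, -0.11, -0.04, -0.01, -0.01]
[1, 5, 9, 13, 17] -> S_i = 1 + 4*i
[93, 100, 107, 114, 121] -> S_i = 93 + 7*i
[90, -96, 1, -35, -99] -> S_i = Random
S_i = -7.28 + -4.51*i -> [-7.28, -11.79, -16.3, -20.81, -25.32]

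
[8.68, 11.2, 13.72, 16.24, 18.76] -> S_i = 8.68 + 2.52*i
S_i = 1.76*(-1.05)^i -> [1.76, -1.85, 1.94, -2.04, 2.14]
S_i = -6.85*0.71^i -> [-6.85, -4.86, -3.45, -2.45, -1.74]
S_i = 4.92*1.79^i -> [4.92, 8.81, 15.76, 28.22, 50.51]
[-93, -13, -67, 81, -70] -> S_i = Random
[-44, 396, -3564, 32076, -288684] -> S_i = -44*-9^i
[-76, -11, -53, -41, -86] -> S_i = Random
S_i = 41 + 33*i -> [41, 74, 107, 140, 173]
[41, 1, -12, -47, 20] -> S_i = Random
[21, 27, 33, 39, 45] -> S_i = 21 + 6*i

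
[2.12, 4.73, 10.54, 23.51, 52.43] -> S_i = 2.12*2.23^i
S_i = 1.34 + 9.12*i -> [1.34, 10.46, 19.58, 28.7, 37.82]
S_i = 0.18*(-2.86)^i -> [0.18, -0.51, 1.47, -4.21, 12.04]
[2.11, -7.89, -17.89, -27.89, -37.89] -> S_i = 2.11 + -10.00*i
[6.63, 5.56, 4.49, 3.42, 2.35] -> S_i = 6.63 + -1.07*i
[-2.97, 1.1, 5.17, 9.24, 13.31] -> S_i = -2.97 + 4.07*i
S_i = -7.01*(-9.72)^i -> [-7.01, 68.14, -662.29, 6437.49, -62572.44]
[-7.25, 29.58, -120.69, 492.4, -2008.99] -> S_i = -7.25*(-4.08)^i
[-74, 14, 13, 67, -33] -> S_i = Random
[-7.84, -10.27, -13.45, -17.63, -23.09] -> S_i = -7.84*1.31^i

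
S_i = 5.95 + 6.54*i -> [5.95, 12.49, 19.03, 25.57, 32.11]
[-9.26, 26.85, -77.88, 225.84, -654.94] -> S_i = -9.26*(-2.90)^i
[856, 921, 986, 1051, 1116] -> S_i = 856 + 65*i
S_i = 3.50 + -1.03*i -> [3.5, 2.47, 1.44, 0.41, -0.62]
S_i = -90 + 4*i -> [-90, -86, -82, -78, -74]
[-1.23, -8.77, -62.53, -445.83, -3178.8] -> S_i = -1.23*7.13^i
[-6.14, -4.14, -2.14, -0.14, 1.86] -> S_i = -6.14 + 2.00*i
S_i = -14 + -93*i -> [-14, -107, -200, -293, -386]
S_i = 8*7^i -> [8, 56, 392, 2744, 19208]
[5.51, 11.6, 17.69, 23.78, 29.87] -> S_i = 5.51 + 6.09*i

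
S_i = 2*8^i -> [2, 16, 128, 1024, 8192]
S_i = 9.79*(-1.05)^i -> [9.79, -10.28, 10.79, -11.33, 11.9]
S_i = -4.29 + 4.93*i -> [-4.29, 0.64, 5.57, 10.5, 15.43]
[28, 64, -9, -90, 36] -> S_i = Random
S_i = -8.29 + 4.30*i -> [-8.29, -3.99, 0.31, 4.61, 8.91]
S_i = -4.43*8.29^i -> [-4.43, -36.72, -304.45, -2523.87, -20922.9]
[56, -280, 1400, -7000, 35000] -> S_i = 56*-5^i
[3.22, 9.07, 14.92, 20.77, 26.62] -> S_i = 3.22 + 5.85*i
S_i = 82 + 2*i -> [82, 84, 86, 88, 90]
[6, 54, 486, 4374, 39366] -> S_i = 6*9^i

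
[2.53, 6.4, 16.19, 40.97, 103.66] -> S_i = 2.53*2.53^i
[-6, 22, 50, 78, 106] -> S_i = -6 + 28*i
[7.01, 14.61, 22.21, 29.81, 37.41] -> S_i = 7.01 + 7.60*i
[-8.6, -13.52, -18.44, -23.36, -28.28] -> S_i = -8.60 + -4.92*i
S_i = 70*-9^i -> [70, -630, 5670, -51030, 459270]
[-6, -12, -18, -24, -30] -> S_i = -6 + -6*i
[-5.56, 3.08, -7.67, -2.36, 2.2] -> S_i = Random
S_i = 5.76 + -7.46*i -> [5.76, -1.7, -9.16, -16.62, -24.08]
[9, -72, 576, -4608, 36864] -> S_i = 9*-8^i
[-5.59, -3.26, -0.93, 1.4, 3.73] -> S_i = -5.59 + 2.33*i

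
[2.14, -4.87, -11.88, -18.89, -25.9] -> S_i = 2.14 + -7.01*i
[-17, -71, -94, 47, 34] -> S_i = Random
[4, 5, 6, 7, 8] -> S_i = 4 + 1*i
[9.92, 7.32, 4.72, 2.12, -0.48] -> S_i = 9.92 + -2.60*i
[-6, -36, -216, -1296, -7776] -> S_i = -6*6^i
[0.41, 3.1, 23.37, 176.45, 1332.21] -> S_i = 0.41*7.55^i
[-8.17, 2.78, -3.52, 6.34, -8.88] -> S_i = Random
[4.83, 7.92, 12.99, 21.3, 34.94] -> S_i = 4.83*1.64^i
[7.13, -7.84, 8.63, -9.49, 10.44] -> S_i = 7.13*(-1.10)^i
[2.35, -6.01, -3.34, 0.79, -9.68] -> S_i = Random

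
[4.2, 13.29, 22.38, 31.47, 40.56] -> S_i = 4.20 + 9.09*i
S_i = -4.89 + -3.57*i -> [-4.89, -8.46, -12.03, -15.6, -19.17]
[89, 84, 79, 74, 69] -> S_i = 89 + -5*i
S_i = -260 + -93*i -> [-260, -353, -446, -539, -632]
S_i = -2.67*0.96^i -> [-2.67, -2.56, -2.46, -2.36, -2.27]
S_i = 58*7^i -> [58, 406, 2842, 19894, 139258]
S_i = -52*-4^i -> [-52, 208, -832, 3328, -13312]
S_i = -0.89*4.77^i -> [-0.89, -4.25, -20.25, -96.59, -460.75]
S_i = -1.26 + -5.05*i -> [-1.26, -6.31, -11.36, -16.41, -21.46]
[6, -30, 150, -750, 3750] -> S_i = 6*-5^i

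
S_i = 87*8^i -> [87, 696, 5568, 44544, 356352]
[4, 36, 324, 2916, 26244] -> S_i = 4*9^i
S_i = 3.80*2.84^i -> [3.8, 10.79, 30.65, 87.04, 247.2]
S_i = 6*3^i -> [6, 18, 54, 162, 486]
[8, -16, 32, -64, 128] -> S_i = 8*-2^i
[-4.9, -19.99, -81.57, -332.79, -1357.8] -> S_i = -4.90*4.08^i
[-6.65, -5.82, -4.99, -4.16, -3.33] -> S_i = -6.65 + 0.83*i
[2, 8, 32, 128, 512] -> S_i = 2*4^i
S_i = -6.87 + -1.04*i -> [-6.87, -7.91, -8.95, -9.99, -11.03]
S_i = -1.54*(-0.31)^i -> [-1.54, 0.48, -0.15, 0.05, -0.01]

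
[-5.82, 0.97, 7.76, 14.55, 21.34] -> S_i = -5.82 + 6.79*i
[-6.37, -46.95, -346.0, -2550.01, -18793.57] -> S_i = -6.37*7.37^i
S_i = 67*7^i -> [67, 469, 3283, 22981, 160867]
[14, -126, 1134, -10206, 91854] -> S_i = 14*-9^i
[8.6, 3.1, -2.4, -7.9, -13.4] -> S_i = 8.60 + -5.50*i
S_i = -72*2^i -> [-72, -144, -288, -576, -1152]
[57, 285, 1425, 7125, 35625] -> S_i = 57*5^i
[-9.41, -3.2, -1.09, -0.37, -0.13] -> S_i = -9.41*0.34^i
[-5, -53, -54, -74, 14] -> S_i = Random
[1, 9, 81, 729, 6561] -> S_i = 1*9^i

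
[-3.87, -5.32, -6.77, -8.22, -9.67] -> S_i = -3.87 + -1.45*i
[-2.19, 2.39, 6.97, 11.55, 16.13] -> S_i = -2.19 + 4.58*i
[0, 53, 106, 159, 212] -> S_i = 0 + 53*i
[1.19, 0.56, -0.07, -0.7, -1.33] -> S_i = 1.19 + -0.63*i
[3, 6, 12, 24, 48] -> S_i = 3*2^i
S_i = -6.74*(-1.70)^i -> [-6.74, 11.46, -19.48, 33.11, -56.29]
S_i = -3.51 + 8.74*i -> [-3.51, 5.23, 13.97, 22.71, 31.45]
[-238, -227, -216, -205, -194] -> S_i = -238 + 11*i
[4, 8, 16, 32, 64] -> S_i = 4*2^i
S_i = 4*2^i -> [4, 8, 16, 32, 64]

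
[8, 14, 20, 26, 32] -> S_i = 8 + 6*i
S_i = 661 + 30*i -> [661, 691, 721, 751, 781]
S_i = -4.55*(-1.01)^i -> [-4.55, 4.6, -4.64, 4.69, -4.73]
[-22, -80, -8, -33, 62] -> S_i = Random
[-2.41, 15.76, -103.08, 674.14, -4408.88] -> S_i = -2.41*(-6.54)^i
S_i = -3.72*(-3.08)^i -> [-3.72, 11.46, -35.29, 108.69, -334.77]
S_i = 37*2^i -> [37, 74, 148, 296, 592]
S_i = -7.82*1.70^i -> [-7.82, -13.29, -22.6, -38.42, -65.31]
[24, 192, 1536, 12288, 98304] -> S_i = 24*8^i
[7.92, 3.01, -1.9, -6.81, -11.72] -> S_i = 7.92 + -4.91*i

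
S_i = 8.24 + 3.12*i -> [8.24, 11.36, 14.48, 17.6, 20.72]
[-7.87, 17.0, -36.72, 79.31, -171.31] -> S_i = -7.87*(-2.16)^i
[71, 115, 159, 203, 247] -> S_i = 71 + 44*i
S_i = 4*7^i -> [4, 28, 196, 1372, 9604]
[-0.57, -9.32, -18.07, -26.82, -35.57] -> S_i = -0.57 + -8.75*i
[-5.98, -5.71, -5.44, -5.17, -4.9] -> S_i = -5.98 + 0.27*i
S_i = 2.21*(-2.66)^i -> [2.21, -5.88, 15.64, -41.59, 110.64]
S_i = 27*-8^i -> [27, -216, 1728, -13824, 110592]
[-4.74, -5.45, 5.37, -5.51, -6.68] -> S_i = Random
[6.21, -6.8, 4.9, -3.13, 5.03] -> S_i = Random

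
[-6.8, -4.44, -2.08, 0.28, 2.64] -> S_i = -6.80 + 2.36*i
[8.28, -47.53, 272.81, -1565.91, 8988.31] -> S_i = 8.28*(-5.74)^i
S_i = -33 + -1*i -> [-33, -34, -35, -36, -37]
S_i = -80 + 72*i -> [-80, -8, 64, 136, 208]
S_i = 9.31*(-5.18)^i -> [9.31, -48.23, 249.81, -1294.01, 6702.99]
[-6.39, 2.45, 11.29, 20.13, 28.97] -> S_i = -6.39 + 8.84*i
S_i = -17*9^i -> [-17, -153, -1377, -12393, -111537]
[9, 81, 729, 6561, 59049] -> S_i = 9*9^i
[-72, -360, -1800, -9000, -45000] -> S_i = -72*5^i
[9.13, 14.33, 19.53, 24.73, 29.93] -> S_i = 9.13 + 5.20*i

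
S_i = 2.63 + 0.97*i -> [2.63, 3.6, 4.57, 5.54, 6.51]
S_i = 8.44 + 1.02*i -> [8.44, 9.46, 10.48, 11.5, 12.52]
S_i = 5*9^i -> [5, 45, 405, 3645, 32805]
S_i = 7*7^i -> [7, 49, 343, 2401, 16807]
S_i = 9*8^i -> [9, 72, 576, 4608, 36864]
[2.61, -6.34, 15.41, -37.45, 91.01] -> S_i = 2.61*(-2.43)^i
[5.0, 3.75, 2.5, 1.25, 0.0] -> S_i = 5.00 + -1.25*i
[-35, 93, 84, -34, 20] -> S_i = Random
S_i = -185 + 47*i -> [-185, -138, -91, -44, 3]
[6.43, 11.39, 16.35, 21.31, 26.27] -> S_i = 6.43 + 4.96*i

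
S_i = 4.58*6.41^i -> [4.58, 29.36, 188.18, 1206.26, 7732.1]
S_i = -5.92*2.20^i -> [-5.92, -13.02, -28.65, -63.04, -138.68]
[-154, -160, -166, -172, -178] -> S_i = -154 + -6*i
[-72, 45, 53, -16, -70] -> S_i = Random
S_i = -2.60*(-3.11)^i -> [-2.6, 8.09, -25.15, 78.21, -243.23]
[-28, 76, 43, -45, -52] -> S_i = Random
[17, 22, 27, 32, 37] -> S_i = 17 + 5*i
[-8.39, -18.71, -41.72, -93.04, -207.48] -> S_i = -8.39*2.23^i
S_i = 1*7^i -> [1, 7, 49, 343, 2401]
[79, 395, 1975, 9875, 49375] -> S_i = 79*5^i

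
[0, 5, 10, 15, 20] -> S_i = 0 + 5*i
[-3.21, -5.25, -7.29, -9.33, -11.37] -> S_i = -3.21 + -2.04*i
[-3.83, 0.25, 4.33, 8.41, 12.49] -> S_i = -3.83 + 4.08*i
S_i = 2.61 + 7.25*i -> [2.61, 9.86, 17.11, 24.36, 31.61]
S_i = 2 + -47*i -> [2, -45, -92, -139, -186]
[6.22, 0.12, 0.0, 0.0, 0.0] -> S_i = 6.22*0.02^i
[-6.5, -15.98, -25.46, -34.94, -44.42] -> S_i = -6.50 + -9.48*i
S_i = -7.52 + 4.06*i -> [-7.52, -3.46, 0.6, 4.66, 8.72]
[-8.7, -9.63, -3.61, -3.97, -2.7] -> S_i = Random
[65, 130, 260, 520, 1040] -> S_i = 65*2^i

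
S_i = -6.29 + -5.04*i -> [-6.29, -11.33, -16.37, -21.41, -26.45]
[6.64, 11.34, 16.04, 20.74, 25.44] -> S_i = 6.64 + 4.70*i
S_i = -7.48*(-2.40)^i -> [-7.48, 17.95, -43.08, 103.4, -248.17]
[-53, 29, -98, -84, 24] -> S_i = Random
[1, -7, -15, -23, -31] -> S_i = 1 + -8*i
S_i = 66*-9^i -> [66, -594, 5346, -48114, 433026]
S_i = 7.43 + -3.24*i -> [7.43, 4.19, 0.95, -2.29, -5.53]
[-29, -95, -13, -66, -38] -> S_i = Random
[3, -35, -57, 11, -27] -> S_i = Random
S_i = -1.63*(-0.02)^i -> [-1.63, 0.03, -0.0, 0.0, -0.0]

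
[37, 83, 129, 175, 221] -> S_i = 37 + 46*i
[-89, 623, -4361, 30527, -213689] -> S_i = -89*-7^i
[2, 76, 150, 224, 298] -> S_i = 2 + 74*i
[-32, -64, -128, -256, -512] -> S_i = -32*2^i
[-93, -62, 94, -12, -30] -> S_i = Random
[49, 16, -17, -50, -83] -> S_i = 49 + -33*i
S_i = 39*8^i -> [39, 312, 2496, 19968, 159744]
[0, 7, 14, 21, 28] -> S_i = 0 + 7*i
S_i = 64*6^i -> [64, 384, 2304, 13824, 82944]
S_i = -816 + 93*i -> [-816, -723, -630, -537, -444]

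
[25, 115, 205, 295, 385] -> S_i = 25 + 90*i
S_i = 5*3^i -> [5, 15, 45, 135, 405]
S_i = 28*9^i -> [28, 252, 2268, 20412, 183708]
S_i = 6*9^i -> [6, 54, 486, 4374, 39366]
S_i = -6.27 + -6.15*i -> [-6.27, -12.42, -18.57, -24.72, -30.87]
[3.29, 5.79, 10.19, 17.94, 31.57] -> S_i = 3.29*1.76^i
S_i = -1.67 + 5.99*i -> [-1.67, 4.32, 10.31, 16.3, 22.29]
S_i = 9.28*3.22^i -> [9.28, 29.88, 96.22, 309.82, 997.63]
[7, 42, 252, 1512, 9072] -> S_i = 7*6^i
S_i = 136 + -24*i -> [136, 112, 88, 64, 40]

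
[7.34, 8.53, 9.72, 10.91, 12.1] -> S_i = 7.34 + 1.19*i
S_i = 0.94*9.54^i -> [0.94, 8.97, 85.55, 816.16, 7786.12]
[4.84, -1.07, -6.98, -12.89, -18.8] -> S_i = 4.84 + -5.91*i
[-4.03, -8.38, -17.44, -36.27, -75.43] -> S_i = -4.03*2.08^i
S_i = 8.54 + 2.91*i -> [8.54, 11.45, 14.36, 17.27, 20.18]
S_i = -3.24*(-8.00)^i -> [-3.24, 25.92, -207.36, 1658.88, -13271.04]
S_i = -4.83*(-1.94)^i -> [-4.83, 9.37, -18.18, 35.27, -68.42]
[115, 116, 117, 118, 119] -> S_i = 115 + 1*i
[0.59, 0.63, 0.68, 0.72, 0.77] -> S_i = 0.59*1.07^i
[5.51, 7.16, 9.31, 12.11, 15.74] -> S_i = 5.51*1.30^i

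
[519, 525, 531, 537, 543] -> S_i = 519 + 6*i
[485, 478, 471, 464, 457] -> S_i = 485 + -7*i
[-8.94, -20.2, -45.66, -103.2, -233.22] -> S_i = -8.94*2.26^i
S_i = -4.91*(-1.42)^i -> [-4.91, 6.97, -9.9, 14.06, -19.96]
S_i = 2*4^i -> [2, 8, 32, 128, 512]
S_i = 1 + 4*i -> [1, 5, 9, 13, 17]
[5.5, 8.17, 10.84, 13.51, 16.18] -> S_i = 5.50 + 2.67*i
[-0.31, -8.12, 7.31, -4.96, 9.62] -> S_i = Random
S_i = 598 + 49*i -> [598, 647, 696, 745, 794]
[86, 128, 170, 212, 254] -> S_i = 86 + 42*i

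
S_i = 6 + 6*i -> [6, 12, 18, 24, 30]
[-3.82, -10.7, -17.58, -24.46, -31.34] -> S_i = -3.82 + -6.88*i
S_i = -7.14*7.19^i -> [-7.14, -51.34, -369.11, -2653.9, -19081.56]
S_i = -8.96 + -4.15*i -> [-8.96, -13.11, -17.26, -21.41, -25.56]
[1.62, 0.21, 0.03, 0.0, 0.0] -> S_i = 1.62*0.13^i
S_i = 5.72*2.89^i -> [5.72, 16.53, 47.77, 138.07, 399.01]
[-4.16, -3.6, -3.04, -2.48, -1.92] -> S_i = -4.16 + 0.56*i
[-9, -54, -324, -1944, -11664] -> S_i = -9*6^i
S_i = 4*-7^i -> [4, -28, 196, -1372, 9604]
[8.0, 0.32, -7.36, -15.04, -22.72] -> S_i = 8.00 + -7.68*i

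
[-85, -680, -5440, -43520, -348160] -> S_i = -85*8^i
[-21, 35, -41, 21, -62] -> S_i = Random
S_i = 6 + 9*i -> [6, 15, 24, 33, 42]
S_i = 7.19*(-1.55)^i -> [7.19, -11.14, 17.27, -26.77, 41.5]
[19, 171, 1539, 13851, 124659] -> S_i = 19*9^i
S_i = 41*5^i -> [41, 205, 1025, 5125, 25625]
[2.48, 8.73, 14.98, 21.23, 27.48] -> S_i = 2.48 + 6.25*i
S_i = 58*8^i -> [58, 464, 3712, 29696, 237568]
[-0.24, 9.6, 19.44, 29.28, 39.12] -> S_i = -0.24 + 9.84*i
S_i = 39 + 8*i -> [39, 47, 55, 63, 71]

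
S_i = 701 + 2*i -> [701, 703, 705, 707, 709]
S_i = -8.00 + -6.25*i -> [-8.0, -14.25, -20.5, -26.75, -33.0]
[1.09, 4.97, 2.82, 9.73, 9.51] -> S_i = Random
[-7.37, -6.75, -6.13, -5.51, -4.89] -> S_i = -7.37 + 0.62*i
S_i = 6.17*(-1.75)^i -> [6.17, -10.8, 18.9, -33.07, 57.87]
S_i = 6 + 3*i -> [6, 9, 12, 15, 18]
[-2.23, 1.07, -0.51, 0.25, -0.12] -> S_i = -2.23*(-0.48)^i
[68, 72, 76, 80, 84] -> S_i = 68 + 4*i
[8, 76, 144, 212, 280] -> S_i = 8 + 68*i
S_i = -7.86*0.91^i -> [-7.86, -7.15, -6.51, -5.92, -5.39]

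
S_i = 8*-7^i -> [8, -56, 392, -2744, 19208]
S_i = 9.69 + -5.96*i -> [9.69, 3.73, -2.23, -8.19, -14.15]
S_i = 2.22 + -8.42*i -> [2.22, -6.2, -14.62, -23.04, -31.46]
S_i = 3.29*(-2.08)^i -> [3.29, -6.84, 14.23, -29.61, 61.58]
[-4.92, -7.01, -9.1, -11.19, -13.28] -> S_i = -4.92 + -2.09*i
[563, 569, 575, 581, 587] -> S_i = 563 + 6*i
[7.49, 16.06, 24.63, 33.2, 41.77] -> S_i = 7.49 + 8.57*i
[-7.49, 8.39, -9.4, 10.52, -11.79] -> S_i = -7.49*(-1.12)^i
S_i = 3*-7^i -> [3, -21, 147, -1029, 7203]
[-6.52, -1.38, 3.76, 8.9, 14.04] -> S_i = -6.52 + 5.14*i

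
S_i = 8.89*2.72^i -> [8.89, 24.18, 65.77, 178.9, 486.61]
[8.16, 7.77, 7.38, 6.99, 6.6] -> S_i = 8.16 + -0.39*i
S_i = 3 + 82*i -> [3, 85, 167, 249, 331]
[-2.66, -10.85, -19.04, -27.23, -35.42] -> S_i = -2.66 + -8.19*i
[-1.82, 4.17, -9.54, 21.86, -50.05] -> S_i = -1.82*(-2.29)^i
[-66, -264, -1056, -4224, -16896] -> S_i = -66*4^i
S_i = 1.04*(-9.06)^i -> [1.04, -9.42, 85.37, -773.42, 7007.23]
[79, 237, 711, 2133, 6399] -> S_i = 79*3^i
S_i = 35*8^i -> [35, 280, 2240, 17920, 143360]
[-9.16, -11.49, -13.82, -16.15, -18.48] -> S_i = -9.16 + -2.33*i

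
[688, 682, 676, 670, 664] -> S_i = 688 + -6*i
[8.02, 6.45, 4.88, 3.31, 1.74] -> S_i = 8.02 + -1.57*i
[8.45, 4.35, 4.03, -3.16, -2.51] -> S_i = Random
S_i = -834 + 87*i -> [-834, -747, -660, -573, -486]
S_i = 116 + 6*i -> [116, 122, 128, 134, 140]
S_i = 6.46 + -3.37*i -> [6.46, 3.09, -0.28, -3.65, -7.02]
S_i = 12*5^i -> [12, 60, 300, 1500, 7500]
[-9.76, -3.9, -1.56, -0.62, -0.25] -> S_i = -9.76*0.40^i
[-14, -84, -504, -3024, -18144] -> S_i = -14*6^i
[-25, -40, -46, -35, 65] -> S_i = Random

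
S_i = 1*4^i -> [1, 4, 16, 64, 256]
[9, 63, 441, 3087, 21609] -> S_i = 9*7^i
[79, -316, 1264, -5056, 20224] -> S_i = 79*-4^i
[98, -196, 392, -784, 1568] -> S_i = 98*-2^i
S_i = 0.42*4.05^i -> [0.42, 1.7, 6.89, 27.9, 113.0]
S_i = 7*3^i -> [7, 21, 63, 189, 567]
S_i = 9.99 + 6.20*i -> [9.99, 16.19, 22.39, 28.59, 34.79]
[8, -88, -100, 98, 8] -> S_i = Random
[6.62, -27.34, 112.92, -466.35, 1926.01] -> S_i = 6.62*(-4.13)^i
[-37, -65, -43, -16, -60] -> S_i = Random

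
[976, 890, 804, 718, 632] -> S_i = 976 + -86*i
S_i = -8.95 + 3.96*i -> [-8.95, -4.99, -1.03, 2.93, 6.89]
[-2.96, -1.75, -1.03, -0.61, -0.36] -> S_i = -2.96*0.59^i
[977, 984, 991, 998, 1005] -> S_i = 977 + 7*i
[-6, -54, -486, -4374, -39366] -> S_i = -6*9^i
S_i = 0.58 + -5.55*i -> [0.58, -4.97, -10.52, -16.07, -21.62]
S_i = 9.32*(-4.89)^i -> [9.32, -45.57, 222.86, -1089.79, 5329.07]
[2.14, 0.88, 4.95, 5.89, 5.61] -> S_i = Random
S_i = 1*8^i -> [1, 8, 64, 512, 4096]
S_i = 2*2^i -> [2, 4, 8, 16, 32]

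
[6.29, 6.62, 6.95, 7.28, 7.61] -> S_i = 6.29 + 0.33*i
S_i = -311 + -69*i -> [-311, -380, -449, -518, -587]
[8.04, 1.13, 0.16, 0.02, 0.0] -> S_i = 8.04*0.14^i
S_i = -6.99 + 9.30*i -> [-6.99, 2.31, 11.61, 20.91, 30.21]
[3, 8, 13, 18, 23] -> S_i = 3 + 5*i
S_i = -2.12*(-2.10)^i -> [-2.12, 4.45, -9.35, 19.63, -41.23]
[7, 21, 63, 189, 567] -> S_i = 7*3^i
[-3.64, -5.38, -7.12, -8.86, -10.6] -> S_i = -3.64 + -1.74*i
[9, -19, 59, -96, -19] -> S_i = Random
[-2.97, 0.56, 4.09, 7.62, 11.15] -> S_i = -2.97 + 3.53*i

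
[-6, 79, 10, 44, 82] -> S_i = Random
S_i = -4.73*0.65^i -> [-4.73, -3.07, -2.0, -1.3, -0.84]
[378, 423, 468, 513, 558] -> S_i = 378 + 45*i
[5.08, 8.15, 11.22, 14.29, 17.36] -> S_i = 5.08 + 3.07*i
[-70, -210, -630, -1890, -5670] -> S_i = -70*3^i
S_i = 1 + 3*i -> [1, 4, 7, 10, 13]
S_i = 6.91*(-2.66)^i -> [6.91, -18.38, 48.89, -130.05, 345.94]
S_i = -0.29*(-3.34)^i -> [-0.29, 0.97, -3.24, 10.81, -36.09]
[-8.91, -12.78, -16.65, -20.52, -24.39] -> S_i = -8.91 + -3.87*i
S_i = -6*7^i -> [-6, -42, -294, -2058, -14406]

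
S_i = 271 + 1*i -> [271, 272, 273, 274, 275]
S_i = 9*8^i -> [9, 72, 576, 4608, 36864]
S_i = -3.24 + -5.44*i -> [-3.24, -8.68, -14.12, -19.56, -25.0]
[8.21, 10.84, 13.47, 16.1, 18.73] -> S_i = 8.21 + 2.63*i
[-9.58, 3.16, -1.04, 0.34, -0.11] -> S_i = -9.58*(-0.33)^i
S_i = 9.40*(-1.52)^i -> [9.4, -14.29, 21.72, -33.01, 50.18]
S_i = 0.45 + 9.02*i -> [0.45, 9.47, 18.49, 27.51, 36.53]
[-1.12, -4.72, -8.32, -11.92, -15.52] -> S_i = -1.12 + -3.60*i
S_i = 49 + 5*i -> [49, 54, 59, 64, 69]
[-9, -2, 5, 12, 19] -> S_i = -9 + 7*i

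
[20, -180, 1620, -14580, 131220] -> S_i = 20*-9^i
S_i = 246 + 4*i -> [246, 250, 254, 258, 262]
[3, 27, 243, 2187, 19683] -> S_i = 3*9^i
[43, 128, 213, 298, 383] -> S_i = 43 + 85*i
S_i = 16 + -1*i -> [16, 15, 14, 13, 12]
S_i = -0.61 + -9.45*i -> [-0.61, -10.06, -19.51, -28.96, -38.41]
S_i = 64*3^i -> [64, 192, 576, 1728, 5184]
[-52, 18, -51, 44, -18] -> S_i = Random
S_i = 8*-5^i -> [8, -40, 200, -1000, 5000]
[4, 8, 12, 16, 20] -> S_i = 4 + 4*i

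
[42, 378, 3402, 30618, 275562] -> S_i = 42*9^i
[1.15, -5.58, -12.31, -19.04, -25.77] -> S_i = 1.15 + -6.73*i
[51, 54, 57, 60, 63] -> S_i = 51 + 3*i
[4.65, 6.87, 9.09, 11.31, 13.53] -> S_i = 4.65 + 2.22*i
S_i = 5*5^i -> [5, 25, 125, 625, 3125]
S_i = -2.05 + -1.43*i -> [-2.05, -3.48, -4.91, -6.34, -7.77]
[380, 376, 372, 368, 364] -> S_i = 380 + -4*i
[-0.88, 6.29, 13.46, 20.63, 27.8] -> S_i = -0.88 + 7.17*i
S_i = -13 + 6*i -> [-13, -7, -1, 5, 11]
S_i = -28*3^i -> [-28, -84, -252, -756, -2268]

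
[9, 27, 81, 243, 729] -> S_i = 9*3^i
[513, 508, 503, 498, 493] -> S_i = 513 + -5*i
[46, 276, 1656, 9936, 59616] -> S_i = 46*6^i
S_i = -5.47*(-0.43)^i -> [-5.47, 2.35, -1.01, 0.43, -0.19]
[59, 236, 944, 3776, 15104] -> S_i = 59*4^i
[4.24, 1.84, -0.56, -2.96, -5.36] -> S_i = 4.24 + -2.40*i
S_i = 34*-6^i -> [34, -204, 1224, -7344, 44064]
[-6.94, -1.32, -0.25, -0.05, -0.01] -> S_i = -6.94*0.19^i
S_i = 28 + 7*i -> [28, 35, 42, 49, 56]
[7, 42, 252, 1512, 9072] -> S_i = 7*6^i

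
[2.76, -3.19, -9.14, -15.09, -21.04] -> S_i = 2.76 + -5.95*i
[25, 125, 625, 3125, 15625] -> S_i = 25*5^i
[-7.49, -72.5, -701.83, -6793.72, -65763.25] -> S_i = -7.49*9.68^i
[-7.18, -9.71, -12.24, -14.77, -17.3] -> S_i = -7.18 + -2.53*i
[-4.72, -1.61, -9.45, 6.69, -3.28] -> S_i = Random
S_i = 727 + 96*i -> [727, 823, 919, 1015, 1111]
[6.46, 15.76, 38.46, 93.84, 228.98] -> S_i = 6.46*2.44^i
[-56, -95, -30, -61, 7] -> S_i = Random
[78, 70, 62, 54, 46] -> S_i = 78 + -8*i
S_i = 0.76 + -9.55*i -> [0.76, -8.79, -18.34, -27.89, -37.44]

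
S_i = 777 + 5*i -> [777, 782, 787, 792, 797]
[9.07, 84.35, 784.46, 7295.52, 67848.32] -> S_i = 9.07*9.30^i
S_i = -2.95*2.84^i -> [-2.95, -8.38, -23.79, -67.57, -191.91]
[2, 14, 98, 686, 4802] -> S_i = 2*7^i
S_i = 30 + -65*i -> [30, -35, -100, -165, -230]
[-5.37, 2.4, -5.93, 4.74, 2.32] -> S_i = Random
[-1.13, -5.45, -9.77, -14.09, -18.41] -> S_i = -1.13 + -4.32*i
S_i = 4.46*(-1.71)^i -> [4.46, -7.63, 13.04, -22.3, 38.13]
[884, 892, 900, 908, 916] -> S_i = 884 + 8*i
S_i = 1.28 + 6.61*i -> [1.28, 7.89, 14.5, 21.11, 27.72]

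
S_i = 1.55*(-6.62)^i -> [1.55, -10.26, 67.93, -449.68, 2976.9]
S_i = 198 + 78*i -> [198, 276, 354, 432, 510]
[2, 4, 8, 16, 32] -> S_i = 2*2^i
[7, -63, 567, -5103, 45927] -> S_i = 7*-9^i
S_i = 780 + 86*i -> [780, 866, 952, 1038, 1124]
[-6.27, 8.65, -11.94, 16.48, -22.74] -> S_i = -6.27*(-1.38)^i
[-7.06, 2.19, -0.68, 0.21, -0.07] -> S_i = -7.06*(-0.31)^i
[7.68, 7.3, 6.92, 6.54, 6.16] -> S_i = 7.68 + -0.38*i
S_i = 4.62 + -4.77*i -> [4.62, -0.15, -4.92, -9.69, -14.46]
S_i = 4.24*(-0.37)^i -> [4.24, -1.57, 0.58, -0.21, 0.08]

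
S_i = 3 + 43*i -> [3, 46, 89, 132, 175]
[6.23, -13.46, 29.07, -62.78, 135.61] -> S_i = 6.23*(-2.16)^i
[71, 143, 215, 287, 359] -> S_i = 71 + 72*i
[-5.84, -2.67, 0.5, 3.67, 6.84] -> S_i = -5.84 + 3.17*i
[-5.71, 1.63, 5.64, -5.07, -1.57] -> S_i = Random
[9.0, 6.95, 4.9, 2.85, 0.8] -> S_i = 9.00 + -2.05*i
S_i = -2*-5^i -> [-2, 10, -50, 250, -1250]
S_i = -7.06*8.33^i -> [-7.06, -58.81, -489.89, -4080.75, -33992.63]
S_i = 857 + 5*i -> [857, 862, 867, 872, 877]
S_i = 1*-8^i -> [1, -8, 64, -512, 4096]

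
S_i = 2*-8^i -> [2, -16, 128, -1024, 8192]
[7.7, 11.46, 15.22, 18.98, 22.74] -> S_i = 7.70 + 3.76*i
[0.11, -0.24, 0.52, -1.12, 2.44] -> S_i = 0.11*(-2.17)^i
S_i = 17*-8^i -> [17, -136, 1088, -8704, 69632]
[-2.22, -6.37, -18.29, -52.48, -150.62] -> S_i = -2.22*2.87^i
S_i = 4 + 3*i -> [4, 7, 10, 13, 16]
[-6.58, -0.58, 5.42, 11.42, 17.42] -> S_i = -6.58 + 6.00*i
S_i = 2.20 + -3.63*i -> [2.2, -1.43, -5.06, -8.69, -12.32]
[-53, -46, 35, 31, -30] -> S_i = Random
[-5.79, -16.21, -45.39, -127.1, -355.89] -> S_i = -5.79*2.80^i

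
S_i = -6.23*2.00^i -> [-6.23, -12.46, -24.92, -49.84, -99.68]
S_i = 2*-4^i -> [2, -8, 32, -128, 512]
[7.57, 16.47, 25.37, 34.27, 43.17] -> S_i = 7.57 + 8.90*i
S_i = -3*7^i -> [-3, -21, -147, -1029, -7203]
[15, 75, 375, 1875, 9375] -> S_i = 15*5^i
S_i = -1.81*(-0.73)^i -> [-1.81, 1.32, -0.96, 0.7, -0.51]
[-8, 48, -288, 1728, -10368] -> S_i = -8*-6^i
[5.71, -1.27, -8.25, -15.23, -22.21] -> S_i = 5.71 + -6.98*i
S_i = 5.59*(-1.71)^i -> [5.59, -9.56, 16.35, -27.95, 47.8]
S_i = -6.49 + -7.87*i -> [-6.49, -14.36, -22.23, -30.1, -37.97]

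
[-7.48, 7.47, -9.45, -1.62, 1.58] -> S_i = Random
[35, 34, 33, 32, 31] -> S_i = 35 + -1*i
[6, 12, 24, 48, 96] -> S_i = 6*2^i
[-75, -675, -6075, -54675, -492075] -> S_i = -75*9^i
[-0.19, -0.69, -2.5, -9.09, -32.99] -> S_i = -0.19*3.63^i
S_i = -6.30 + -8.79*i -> [-6.3, -15.09, -23.88, -32.67, -41.46]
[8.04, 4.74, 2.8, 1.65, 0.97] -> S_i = 8.04*0.59^i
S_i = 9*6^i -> [9, 54, 324, 1944, 11664]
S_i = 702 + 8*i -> [702, 710, 718, 726, 734]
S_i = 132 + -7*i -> [132, 125, 118, 111, 104]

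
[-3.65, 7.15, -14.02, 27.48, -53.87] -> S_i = -3.65*(-1.96)^i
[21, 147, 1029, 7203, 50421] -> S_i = 21*7^i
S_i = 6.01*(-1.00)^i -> [6.01, -6.01, 6.01, -6.01, 6.01]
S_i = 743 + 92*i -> [743, 835, 927, 1019, 1111]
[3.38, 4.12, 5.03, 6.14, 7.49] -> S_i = 3.38*1.22^i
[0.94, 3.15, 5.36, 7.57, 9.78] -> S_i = 0.94 + 2.21*i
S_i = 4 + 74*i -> [4, 78, 152, 226, 300]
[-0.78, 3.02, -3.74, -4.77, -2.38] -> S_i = Random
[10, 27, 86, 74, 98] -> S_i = Random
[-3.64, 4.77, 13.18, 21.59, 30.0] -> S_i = -3.64 + 8.41*i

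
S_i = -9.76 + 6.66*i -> [-9.76, -3.1, 3.56, 10.22, 16.88]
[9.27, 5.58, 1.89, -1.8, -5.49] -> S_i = 9.27 + -3.69*i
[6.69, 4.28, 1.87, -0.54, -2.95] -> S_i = 6.69 + -2.41*i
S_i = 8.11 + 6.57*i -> [8.11, 14.68, 21.25, 27.82, 34.39]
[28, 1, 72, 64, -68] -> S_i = Random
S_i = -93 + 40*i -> [-93, -53, -13, 27, 67]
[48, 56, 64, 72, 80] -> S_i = 48 + 8*i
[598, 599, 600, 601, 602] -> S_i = 598 + 1*i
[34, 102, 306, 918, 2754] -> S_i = 34*3^i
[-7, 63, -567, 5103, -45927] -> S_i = -7*-9^i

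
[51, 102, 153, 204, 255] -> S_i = 51 + 51*i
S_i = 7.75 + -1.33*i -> [7.75, 6.42, 5.09, 3.76, 2.43]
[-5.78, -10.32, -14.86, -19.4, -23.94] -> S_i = -5.78 + -4.54*i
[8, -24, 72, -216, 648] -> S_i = 8*-3^i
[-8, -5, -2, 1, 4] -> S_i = -8 + 3*i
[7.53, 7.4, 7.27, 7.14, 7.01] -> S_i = 7.53 + -0.13*i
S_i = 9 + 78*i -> [9, 87, 165, 243, 321]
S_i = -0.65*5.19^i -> [-0.65, -3.37, -17.51, -90.87, -471.61]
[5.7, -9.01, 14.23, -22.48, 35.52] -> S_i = 5.70*(-1.58)^i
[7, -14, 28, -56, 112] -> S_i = 7*-2^i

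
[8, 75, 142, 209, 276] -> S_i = 8 + 67*i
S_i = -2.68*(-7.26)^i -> [-2.68, 19.46, -141.26, 1025.52, -7445.28]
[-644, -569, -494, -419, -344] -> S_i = -644 + 75*i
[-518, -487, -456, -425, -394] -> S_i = -518 + 31*i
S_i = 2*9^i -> [2, 18, 162, 1458, 13122]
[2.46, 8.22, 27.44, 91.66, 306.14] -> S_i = 2.46*3.34^i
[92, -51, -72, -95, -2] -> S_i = Random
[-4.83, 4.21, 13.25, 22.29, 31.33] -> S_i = -4.83 + 9.04*i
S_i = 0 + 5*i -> [0, 5, 10, 15, 20]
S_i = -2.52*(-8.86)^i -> [-2.52, 22.33, -197.82, 1752.68, -15528.71]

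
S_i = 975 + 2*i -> [975, 977, 979, 981, 983]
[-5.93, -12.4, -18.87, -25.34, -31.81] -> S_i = -5.93 + -6.47*i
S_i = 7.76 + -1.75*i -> [7.76, 6.01, 4.26, 2.51, 0.76]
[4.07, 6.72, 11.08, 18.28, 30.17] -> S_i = 4.07*1.65^i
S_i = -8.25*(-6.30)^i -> [-8.25, 51.98, -327.44, 2062.89, -12996.19]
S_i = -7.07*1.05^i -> [-7.07, -7.42, -7.79, -8.18, -8.59]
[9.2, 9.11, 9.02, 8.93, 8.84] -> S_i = 9.20*0.99^i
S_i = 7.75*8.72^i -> [7.75, 67.58, 589.3, 5138.68, 44809.25]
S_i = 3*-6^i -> [3, -18, 108, -648, 3888]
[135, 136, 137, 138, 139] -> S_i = 135 + 1*i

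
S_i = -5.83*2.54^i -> [-5.83, -14.81, -37.61, -95.54, -242.66]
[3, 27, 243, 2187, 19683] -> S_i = 3*9^i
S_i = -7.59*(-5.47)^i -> [-7.59, 41.52, -227.1, 1242.23, -6795.03]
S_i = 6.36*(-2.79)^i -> [6.36, -17.74, 49.51, -138.12, 385.37]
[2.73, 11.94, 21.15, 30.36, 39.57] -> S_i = 2.73 + 9.21*i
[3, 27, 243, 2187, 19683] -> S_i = 3*9^i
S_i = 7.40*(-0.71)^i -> [7.4, -5.25, 3.73, -2.65, 1.88]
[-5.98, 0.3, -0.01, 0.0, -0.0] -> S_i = -5.98*(-0.05)^i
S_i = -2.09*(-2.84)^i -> [-2.09, 5.94, -16.86, 47.87, -135.96]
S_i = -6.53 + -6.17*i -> [-6.53, -12.7, -18.87, -25.04, -31.21]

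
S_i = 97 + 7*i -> [97, 104, 111, 118, 125]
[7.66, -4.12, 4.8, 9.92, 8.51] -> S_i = Random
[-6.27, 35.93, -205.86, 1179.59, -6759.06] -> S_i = -6.27*(-5.73)^i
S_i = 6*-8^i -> [6, -48, 384, -3072, 24576]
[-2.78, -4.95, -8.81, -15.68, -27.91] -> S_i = -2.78*1.78^i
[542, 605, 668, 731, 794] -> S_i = 542 + 63*i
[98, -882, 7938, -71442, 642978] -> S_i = 98*-9^i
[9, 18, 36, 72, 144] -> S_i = 9*2^i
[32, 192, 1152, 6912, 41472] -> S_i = 32*6^i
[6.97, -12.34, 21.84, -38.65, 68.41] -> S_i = 6.97*(-1.77)^i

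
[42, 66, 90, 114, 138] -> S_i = 42 + 24*i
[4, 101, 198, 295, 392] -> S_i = 4 + 97*i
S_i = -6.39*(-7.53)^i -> [-6.39, 48.12, -362.32, 2728.26, -20543.8]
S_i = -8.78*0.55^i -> [-8.78, -4.83, -2.66, -1.46, -0.8]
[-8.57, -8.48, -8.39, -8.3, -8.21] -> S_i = -8.57 + 0.09*i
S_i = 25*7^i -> [25, 175, 1225, 8575, 60025]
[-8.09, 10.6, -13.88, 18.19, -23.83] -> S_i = -8.09*(-1.31)^i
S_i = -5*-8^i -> [-5, 40, -320, 2560, -20480]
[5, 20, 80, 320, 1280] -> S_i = 5*4^i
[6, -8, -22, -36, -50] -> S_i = 6 + -14*i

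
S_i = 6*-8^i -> [6, -48, 384, -3072, 24576]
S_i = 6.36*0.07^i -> [6.36, 0.45, 0.03, 0.0, 0.0]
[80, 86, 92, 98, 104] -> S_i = 80 + 6*i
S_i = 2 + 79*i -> [2, 81, 160, 239, 318]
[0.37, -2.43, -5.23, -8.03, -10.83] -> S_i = 0.37 + -2.80*i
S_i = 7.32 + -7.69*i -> [7.32, -0.37, -8.06, -15.75, -23.44]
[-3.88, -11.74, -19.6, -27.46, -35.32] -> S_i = -3.88 + -7.86*i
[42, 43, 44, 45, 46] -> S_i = 42 + 1*i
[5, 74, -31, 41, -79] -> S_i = Random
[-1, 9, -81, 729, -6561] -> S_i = -1*-9^i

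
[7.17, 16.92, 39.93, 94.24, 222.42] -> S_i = 7.17*2.36^i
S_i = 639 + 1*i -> [639, 640, 641, 642, 643]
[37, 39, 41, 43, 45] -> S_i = 37 + 2*i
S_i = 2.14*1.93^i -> [2.14, 4.13, 7.97, 15.38, 29.69]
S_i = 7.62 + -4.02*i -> [7.62, 3.6, -0.42, -4.44, -8.46]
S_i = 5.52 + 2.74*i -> [5.52, 8.26, 11.0, 13.74, 16.48]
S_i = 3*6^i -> [3, 18, 108, 648, 3888]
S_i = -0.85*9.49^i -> [-0.85, -8.07, -76.55, -726.47, -6894.2]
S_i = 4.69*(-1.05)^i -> [4.69, -4.92, 5.17, -5.43, 5.7]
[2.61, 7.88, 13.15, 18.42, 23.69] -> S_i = 2.61 + 5.27*i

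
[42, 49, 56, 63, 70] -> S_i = 42 + 7*i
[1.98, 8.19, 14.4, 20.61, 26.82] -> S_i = 1.98 + 6.21*i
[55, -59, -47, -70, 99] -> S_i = Random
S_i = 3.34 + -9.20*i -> [3.34, -5.86, -15.06, -24.26, -33.46]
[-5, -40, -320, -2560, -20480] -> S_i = -5*8^i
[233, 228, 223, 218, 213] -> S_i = 233 + -5*i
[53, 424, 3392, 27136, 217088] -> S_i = 53*8^i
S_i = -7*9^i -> [-7, -63, -567, -5103, -45927]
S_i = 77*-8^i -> [77, -616, 4928, -39424, 315392]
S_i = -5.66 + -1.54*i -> [-5.66, -7.2, -8.74, -10.28, -11.82]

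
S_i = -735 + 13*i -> [-735, -722, -709, -696, -683]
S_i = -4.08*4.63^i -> [-4.08, -18.89, -87.46, -404.95, -1874.93]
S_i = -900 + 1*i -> [-900, -899, -898, -897, -896]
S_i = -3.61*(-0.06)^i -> [-3.61, 0.22, -0.01, 0.0, -0.0]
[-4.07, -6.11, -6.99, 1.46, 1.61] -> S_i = Random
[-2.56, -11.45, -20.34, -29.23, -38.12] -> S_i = -2.56 + -8.89*i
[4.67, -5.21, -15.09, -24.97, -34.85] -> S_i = 4.67 + -9.88*i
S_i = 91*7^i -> [91, 637, 4459, 31213, 218491]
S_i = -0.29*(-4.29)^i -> [-0.29, 1.24, -5.34, 22.9, -98.23]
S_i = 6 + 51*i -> [6, 57, 108, 159, 210]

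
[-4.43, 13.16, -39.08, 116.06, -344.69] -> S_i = -4.43*(-2.97)^i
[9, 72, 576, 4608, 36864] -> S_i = 9*8^i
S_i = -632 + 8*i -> [-632, -624, -616, -608, -600]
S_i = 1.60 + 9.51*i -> [1.6, 11.11, 20.62, 30.13, 39.64]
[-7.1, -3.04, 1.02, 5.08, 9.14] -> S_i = -7.10 + 4.06*i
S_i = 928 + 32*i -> [928, 960, 992, 1024, 1056]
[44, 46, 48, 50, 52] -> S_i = 44 + 2*i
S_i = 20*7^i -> [20, 140, 980, 6860, 48020]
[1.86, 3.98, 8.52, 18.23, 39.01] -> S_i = 1.86*2.14^i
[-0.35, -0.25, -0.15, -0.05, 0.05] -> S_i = -0.35 + 0.10*i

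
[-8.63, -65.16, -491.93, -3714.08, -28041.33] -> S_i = -8.63*7.55^i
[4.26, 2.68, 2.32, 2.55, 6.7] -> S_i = Random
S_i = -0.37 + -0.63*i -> [-0.37, -1.0, -1.63, -2.26, -2.89]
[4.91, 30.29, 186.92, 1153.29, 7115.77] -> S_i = 4.91*6.17^i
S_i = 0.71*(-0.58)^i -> [0.71, -0.41, 0.24, -0.14, 0.08]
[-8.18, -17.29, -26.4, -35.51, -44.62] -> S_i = -8.18 + -9.11*i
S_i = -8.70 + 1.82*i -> [-8.7, -6.88, -5.06, -3.24, -1.42]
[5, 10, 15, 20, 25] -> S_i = 5 + 5*i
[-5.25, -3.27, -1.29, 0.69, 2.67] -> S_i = -5.25 + 1.98*i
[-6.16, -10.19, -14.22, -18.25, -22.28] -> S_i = -6.16 + -4.03*i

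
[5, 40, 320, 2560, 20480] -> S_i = 5*8^i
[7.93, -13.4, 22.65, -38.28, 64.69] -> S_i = 7.93*(-1.69)^i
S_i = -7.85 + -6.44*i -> [-7.85, -14.29, -20.73, -27.17, -33.61]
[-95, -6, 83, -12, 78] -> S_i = Random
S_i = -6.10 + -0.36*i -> [-6.1, -6.46, -6.82, -7.18, -7.54]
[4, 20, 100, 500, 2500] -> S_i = 4*5^i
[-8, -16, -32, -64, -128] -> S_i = -8*2^i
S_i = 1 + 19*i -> [1, 20, 39, 58, 77]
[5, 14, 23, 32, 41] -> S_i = 5 + 9*i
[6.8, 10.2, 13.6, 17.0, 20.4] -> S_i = 6.80 + 3.40*i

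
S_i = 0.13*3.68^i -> [0.13, 0.48, 1.76, 6.48, 23.84]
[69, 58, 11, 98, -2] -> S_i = Random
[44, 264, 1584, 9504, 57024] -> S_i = 44*6^i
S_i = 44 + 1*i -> [44, 45, 46, 47, 48]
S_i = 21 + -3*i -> [21, 18, 15, 12, 9]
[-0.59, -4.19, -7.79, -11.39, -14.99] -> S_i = -0.59 + -3.60*i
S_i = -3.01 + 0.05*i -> [-3.01, -2.96, -2.91, -2.86, -2.81]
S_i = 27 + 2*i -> [27, 29, 31, 33, 35]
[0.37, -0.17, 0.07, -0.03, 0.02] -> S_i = 0.37*(-0.45)^i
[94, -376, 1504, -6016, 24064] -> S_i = 94*-4^i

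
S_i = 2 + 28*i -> [2, 30, 58, 86, 114]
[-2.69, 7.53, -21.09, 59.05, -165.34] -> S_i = -2.69*(-2.80)^i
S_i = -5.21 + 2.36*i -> [-5.21, -2.85, -0.49, 1.87, 4.23]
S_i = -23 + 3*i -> [-23, -20, -17, -14, -11]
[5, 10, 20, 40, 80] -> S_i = 5*2^i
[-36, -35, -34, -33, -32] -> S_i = -36 + 1*i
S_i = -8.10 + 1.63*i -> [-8.1, -6.47, -4.84, -3.21, -1.58]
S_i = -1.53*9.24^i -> [-1.53, -14.14, -130.63, -1207.0, -11152.68]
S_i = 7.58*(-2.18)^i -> [7.58, -16.52, 36.02, -78.53, 171.2]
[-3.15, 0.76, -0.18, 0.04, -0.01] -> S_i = -3.15*(-0.24)^i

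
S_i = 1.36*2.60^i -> [1.36, 3.54, 9.19, 23.9, 62.15]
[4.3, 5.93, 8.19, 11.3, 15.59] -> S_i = 4.30*1.38^i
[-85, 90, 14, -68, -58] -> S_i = Random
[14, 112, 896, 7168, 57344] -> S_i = 14*8^i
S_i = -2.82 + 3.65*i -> [-2.82, 0.83, 4.48, 8.13, 11.78]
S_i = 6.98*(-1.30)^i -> [6.98, -9.07, 11.8, -15.34, 19.94]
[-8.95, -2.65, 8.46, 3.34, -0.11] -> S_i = Random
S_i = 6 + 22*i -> [6, 28, 50, 72, 94]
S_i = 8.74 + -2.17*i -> [8.74, 6.57, 4.4, 2.23, 0.06]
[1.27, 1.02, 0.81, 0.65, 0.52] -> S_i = 1.27*0.80^i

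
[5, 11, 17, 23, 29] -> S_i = 5 + 6*i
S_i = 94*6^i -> [94, 564, 3384, 20304, 121824]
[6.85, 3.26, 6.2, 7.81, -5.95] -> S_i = Random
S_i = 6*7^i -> [6, 42, 294, 2058, 14406]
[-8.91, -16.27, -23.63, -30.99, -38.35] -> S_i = -8.91 + -7.36*i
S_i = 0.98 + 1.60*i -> [0.98, 2.58, 4.18, 5.78, 7.38]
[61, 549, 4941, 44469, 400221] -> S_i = 61*9^i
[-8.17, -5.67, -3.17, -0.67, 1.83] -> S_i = -8.17 + 2.50*i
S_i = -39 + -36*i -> [-39, -75, -111, -147, -183]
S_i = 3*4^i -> [3, 12, 48, 192, 768]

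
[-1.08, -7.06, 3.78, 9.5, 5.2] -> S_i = Random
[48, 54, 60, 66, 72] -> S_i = 48 + 6*i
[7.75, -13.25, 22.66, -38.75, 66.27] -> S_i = 7.75*(-1.71)^i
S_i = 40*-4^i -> [40, -160, 640, -2560, 10240]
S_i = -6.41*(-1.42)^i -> [-6.41, 9.1, -12.93, 18.35, -26.06]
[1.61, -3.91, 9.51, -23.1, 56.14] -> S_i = 1.61*(-2.43)^i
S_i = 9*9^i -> [9, 81, 729, 6561, 59049]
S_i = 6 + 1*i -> [6, 7, 8, 9, 10]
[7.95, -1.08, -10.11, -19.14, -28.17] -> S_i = 7.95 + -9.03*i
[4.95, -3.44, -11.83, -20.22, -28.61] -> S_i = 4.95 + -8.39*i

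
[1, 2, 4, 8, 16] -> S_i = 1*2^i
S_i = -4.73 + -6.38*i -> [-4.73, -11.11, -17.49, -23.87, -30.25]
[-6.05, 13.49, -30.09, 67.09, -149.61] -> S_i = -6.05*(-2.23)^i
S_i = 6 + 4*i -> [6, 10, 14, 18, 22]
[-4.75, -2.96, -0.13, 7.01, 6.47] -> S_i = Random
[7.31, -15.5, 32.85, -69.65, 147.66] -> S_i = 7.31*(-2.12)^i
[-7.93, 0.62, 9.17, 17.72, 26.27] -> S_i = -7.93 + 8.55*i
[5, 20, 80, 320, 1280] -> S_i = 5*4^i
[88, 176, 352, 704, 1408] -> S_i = 88*2^i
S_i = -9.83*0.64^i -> [-9.83, -6.29, -4.03, -2.58, -1.65]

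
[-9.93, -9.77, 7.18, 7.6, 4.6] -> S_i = Random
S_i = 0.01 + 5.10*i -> [0.01, 5.11, 10.21, 15.31, 20.41]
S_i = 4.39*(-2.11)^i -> [4.39, -9.26, 19.54, -41.24, 87.02]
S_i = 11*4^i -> [11, 44, 176, 704, 2816]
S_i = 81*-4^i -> [81, -324, 1296, -5184, 20736]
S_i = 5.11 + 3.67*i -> [5.11, 8.78, 12.45, 16.12, 19.79]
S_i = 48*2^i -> [48, 96, 192, 384, 768]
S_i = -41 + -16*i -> [-41, -57, -73, -89, -105]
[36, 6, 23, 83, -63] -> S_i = Random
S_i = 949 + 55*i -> [949, 1004, 1059, 1114, 1169]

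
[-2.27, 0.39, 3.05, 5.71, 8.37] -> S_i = -2.27 + 2.66*i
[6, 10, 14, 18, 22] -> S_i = 6 + 4*i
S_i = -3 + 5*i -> [-3, 2, 7, 12, 17]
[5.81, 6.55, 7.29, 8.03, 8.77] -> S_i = 5.81 + 0.74*i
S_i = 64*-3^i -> [64, -192, 576, -1728, 5184]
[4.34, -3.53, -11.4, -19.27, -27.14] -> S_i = 4.34 + -7.87*i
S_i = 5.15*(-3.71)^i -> [5.15, -19.11, 70.89, -262.98, 975.67]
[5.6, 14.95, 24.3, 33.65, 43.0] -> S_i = 5.60 + 9.35*i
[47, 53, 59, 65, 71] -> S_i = 47 + 6*i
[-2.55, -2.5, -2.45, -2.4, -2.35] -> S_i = -2.55*0.98^i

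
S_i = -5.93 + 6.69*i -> [-5.93, 0.76, 7.45, 14.14, 20.83]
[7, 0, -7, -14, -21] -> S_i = 7 + -7*i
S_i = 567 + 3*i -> [567, 570, 573, 576, 579]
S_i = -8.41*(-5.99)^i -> [-8.41, 50.38, -301.75, 1807.49, -10826.88]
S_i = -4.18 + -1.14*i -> [-4.18, -5.32, -6.46, -7.6, -8.74]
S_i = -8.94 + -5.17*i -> [-8.94, -14.11, -19.28, -24.45, -29.62]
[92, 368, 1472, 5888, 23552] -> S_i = 92*4^i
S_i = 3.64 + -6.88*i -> [3.64, -3.24, -10.12, -17.0, -23.88]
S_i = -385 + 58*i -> [-385, -327, -269, -211, -153]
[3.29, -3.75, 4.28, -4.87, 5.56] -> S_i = 3.29*(-1.14)^i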